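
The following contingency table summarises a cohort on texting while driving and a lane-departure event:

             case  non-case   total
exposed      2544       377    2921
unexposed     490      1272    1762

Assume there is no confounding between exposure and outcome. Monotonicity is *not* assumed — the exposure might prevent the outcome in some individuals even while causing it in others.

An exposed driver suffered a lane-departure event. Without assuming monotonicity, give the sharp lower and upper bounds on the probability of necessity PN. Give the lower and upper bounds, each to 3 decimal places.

0.681 ≤ PN ≤ 0.829

p₁ = P(outcome | exposed) = 2544/2921 = 0.87093
p₀ = P(outcome | unexposed) = 490/1762 = 0.27809
Under exogeneity alone the bounds on PN are max{0,(p₁−p₀)/p₁} ≤ PN ≤ min{1,(1−p₀)/p₁}.
  lower = (p₁ − p₀)/p₁ = 0.59284 / 0.87093 ≈ 0.6807
  upper = min{1, (1 − p₀)/p₁} = 0.72191 / 0.87093 ≈ 0.8289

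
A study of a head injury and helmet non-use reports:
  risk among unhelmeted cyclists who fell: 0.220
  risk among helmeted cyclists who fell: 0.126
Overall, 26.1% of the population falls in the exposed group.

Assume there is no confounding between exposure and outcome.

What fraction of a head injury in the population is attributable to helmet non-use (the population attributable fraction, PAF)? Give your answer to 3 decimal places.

Let p₁ = 0.22, p₀ = 0.126.
Overall risk P(Y=1) = π·p₁ + (1−π)·p₀ = 0.261×0.22 + 0.739×0.126 = 0.15053.
Under exogeneity, PAF = [P(Y=1) − p₀] / P(Y=1).
PAF = (0.15053 − 0.126) / 0.15053 ≈ 0.1630

PAF ≈ 0.163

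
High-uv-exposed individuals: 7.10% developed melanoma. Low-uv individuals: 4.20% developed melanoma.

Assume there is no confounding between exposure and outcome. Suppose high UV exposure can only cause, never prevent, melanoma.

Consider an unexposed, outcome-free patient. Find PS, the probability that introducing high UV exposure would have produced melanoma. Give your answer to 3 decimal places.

PS ≈ 0.030

p₁ = 0.071, p₀ = 0.042.
Under exogeneity and monotonicity, PS = (p₁ − p₀) / (1 − p₀).
PS = (0.071 − 0.042) / (1 − 0.042) = 0.029 / 0.958 ≈ 0.0303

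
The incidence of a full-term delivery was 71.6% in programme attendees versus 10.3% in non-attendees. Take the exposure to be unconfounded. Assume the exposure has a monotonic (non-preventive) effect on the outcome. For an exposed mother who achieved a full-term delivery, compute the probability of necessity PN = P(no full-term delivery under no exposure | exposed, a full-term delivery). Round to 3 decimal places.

p₁ = 0.716, p₀ = 0.103.
Under exogeneity and monotonicity, PN = (p₁ − p₀) / p₁.
PN = (0.716 − 0.103) / 0.716 = 0.613 / 0.716 ≈ 0.8561

PN ≈ 0.856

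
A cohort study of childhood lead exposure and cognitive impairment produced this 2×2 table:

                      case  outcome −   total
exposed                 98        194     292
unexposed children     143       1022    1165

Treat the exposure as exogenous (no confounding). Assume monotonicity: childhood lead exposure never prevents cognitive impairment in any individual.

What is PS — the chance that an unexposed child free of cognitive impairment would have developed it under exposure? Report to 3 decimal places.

PS ≈ 0.243

p₁ = P(outcome | exposed) = 98/292 = 0.33562
p₀ = P(outcome | unexposed) = 143/1165 = 0.12275
Under exogeneity and monotonicity, PS = (p₁ − p₀) / (1 − p₀).
PS = (0.33562 − 0.12275) / (1 − 0.12275) = 0.21287 / 0.87725 ≈ 0.2427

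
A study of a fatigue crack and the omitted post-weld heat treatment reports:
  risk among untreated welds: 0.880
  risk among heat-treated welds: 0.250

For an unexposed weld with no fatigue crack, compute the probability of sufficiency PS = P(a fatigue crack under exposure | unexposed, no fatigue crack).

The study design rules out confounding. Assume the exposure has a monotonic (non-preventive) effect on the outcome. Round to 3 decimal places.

PS ≈ 0.840

Let p₁ = 0.88, p₀ = 0.25.
Under exogeneity and monotonicity, PS = (p₁ − p₀) / (1 − p₀).
PS = (0.88 − 0.25) / (1 − 0.25) = 0.63 / 0.75 ≈ 0.8400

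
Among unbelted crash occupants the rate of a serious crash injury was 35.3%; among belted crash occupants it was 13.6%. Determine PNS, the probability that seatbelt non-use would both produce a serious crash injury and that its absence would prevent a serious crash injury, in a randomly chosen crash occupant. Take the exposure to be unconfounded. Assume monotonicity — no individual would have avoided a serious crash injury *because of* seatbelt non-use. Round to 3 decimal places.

PNS ≈ 0.217

p₁ = 0.353, p₀ = 0.136.
Under exogeneity and monotonicity, PNS = p₁ − p₀.
PNS = 0.353 − 0.136 = 0.217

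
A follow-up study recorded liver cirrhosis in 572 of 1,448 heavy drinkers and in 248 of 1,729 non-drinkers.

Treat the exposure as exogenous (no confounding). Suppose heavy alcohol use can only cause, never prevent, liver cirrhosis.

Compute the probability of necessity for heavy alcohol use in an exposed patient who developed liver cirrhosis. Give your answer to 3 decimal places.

p₁ = P(outcome | exposed) = 572/1448 = 0.39503
p₀ = P(outcome | unexposed) = 248/1729 = 0.14344
Under exogeneity and monotonicity, PN = (p₁ − p₀) / p₁.
PN = (0.39503 − 0.14344) / 0.39503 = 0.25159 / 0.39503 ≈ 0.6369

PN ≈ 0.637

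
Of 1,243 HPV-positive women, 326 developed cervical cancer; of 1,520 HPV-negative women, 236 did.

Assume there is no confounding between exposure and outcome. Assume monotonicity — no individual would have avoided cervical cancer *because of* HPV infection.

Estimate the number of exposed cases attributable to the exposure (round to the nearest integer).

p₁ = P(outcome | exposed) = 326/1243 = 0.26227
p₀ = P(outcome | unexposed) = 236/1520 = 0.15526
PN = (p₁ − p₀)/p₁ = (0.26227 − 0.15526) / 0.26227 ≈ 0.40800.
Attributable cases ≈ PN × (exposed cases) = 0.40800 × 326 ≈ 133.01.

about 133 cases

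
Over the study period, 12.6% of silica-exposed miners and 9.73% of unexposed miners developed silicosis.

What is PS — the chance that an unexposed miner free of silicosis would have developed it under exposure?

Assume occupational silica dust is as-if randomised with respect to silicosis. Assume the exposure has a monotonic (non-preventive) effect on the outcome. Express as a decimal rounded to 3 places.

p₁ = 0.126, p₀ = 0.0973.
Under exogeneity and monotonicity, PS = (p₁ − p₀) / (1 − p₀).
PS = (0.126 − 0.0973) / (1 − 0.0973) = 0.0287 / 0.9027 ≈ 0.0318

PS ≈ 0.032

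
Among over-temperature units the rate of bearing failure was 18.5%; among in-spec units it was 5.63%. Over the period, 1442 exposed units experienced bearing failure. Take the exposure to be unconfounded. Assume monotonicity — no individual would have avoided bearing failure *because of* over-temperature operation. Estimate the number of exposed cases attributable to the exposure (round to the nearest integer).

about 1003 cases

p₁ = 0.185, p₀ = 0.0563.
PN = (p₁ − p₀)/p₁ = (0.185 − 0.0563) / 0.185 ≈ 0.69568.
Attributable cases ≈ PN × (exposed cases) = 0.69568 × 1442 ≈ 1003.16.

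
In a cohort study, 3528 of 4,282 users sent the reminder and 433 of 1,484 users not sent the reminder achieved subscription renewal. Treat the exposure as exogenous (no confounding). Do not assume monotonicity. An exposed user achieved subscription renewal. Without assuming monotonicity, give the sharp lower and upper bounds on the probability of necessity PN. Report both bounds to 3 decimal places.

p₁ = P(outcome | exposed) = 3528/4282 = 0.82391
p₀ = P(outcome | unexposed) = 433/1484 = 0.29178
Under exogeneity alone the bounds on PN are max{0,(p₁−p₀)/p₁} ≤ PN ≤ min{1,(1−p₀)/p₁}.
  lower = (p₁ − p₀)/p₁ = 0.53214 / 0.82391 ≈ 0.6459
  upper = min{1, (1 − p₀)/p₁} = 0.70822 / 0.82391 ≈ 0.8596

0.646 ≤ PN ≤ 0.860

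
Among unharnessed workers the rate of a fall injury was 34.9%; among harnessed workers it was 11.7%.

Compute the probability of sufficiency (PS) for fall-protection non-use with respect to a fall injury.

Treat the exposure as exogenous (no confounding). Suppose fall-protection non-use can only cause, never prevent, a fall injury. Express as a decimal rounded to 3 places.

p₁ = 0.349, p₀ = 0.117.
Under exogeneity and monotonicity, PS = (p₁ − p₀) / (1 − p₀).
PS = (0.349 − 0.117) / (1 − 0.117) = 0.232 / 0.883 ≈ 0.2627

PS ≈ 0.263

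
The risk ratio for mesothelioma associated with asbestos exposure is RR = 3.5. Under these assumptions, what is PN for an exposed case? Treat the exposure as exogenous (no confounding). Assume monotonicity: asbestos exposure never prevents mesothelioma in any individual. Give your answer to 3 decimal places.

PN ≈ 0.714

Under exogeneity and monotonicity, PN = (RR − 1) / RR = 1 − 1/RR.
PN = (3.5 − 1) / 3.5 = 2.5 / 3.5 ≈ 0.7143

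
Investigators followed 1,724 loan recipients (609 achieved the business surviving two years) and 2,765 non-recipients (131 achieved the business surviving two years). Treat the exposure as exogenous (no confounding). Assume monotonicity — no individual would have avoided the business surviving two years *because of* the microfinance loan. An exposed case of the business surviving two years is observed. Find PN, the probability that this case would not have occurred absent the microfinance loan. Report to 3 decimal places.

p₁ = P(outcome | exposed) = 609/1724 = 0.35325
p₀ = P(outcome | unexposed) = 131/2765 = 0.047378
Under exogeneity and monotonicity, PN = (p₁ − p₀) / p₁.
PN = (0.35325 − 0.047378) / 0.35325 = 0.30587 / 0.35325 ≈ 0.8659

PN ≈ 0.866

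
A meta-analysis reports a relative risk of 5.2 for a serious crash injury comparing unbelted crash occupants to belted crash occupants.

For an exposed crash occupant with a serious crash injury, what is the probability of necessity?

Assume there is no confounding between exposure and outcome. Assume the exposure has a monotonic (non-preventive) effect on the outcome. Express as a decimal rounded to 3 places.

Under exogeneity and monotonicity, PN = (RR − 1) / RR = 1 − 1/RR.
PN = (5.2 − 1) / 5.2 = 4.2 / 5.2 ≈ 0.8077

PN ≈ 0.808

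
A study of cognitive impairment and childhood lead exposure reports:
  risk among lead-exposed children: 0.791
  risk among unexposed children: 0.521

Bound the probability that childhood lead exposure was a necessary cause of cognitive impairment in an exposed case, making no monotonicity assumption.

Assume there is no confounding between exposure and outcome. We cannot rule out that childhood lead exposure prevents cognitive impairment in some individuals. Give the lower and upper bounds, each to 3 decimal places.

Let p₁ = 0.791, p₀ = 0.521.
Under exogeneity alone the bounds on PN are max{0,(p₁−p₀)/p₁} ≤ PN ≤ min{1,(1−p₀)/p₁}.
  lower = (p₁ − p₀)/p₁ = 0.27 / 0.791 ≈ 0.3413
  upper = min{1, (1 − p₀)/p₁} = 0.479 / 0.791 ≈ 0.6056

0.341 ≤ PN ≤ 0.606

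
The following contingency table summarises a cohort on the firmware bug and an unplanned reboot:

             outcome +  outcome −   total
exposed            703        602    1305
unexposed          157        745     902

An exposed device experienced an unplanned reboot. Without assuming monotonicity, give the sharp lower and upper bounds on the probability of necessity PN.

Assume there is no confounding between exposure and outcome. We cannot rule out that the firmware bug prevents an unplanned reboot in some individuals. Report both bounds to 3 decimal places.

p₁ = P(outcome | exposed) = 703/1305 = 0.5387
p₀ = P(outcome | unexposed) = 157/902 = 0.17406
Under exogeneity alone the bounds on PN are max{0,(p₁−p₀)/p₁} ≤ PN ≤ min{1,(1−p₀)/p₁}.
  lower = (p₁ − p₀)/p₁ = 0.36464 / 0.5387 ≈ 0.6769
  upper = min{1, (1 − p₀)/p₁} = 0.82594 / 0.5387 ≈ 1.5332 → capped at 1

0.677 ≤ PN ≤ 1.000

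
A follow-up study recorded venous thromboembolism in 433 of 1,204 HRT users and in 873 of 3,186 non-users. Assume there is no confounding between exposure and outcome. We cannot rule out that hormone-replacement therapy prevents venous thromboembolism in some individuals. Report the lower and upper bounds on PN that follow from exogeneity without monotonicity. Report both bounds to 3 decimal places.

0.238 ≤ PN ≤ 1.000

p₁ = P(outcome | exposed) = 433/1204 = 0.35963
p₀ = P(outcome | unexposed) = 873/3186 = 0.27401
Under exogeneity alone the bounds on PN are max{0,(p₁−p₀)/p₁} ≤ PN ≤ min{1,(1−p₀)/p₁}.
  lower = (p₁ − p₀)/p₁ = 0.085623 / 0.35963 ≈ 0.2381
  upper = min{1, (1 − p₀)/p₁} = 0.72599 / 0.35963 ≈ 2.0187 → capped at 1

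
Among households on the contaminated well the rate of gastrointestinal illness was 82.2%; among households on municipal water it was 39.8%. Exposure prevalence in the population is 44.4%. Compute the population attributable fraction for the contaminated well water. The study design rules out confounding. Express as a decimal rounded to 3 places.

PAF ≈ 0.321

p₁ = 0.822, p₀ = 0.398.
Overall risk P(Y=1) = π·p₁ + (1−π)·p₀ = 0.444×0.822 + 0.556×0.398 = 0.58626.
Under exogeneity, PAF = [P(Y=1) − p₀] / P(Y=1).
PAF = (0.58626 − 0.398) / 0.58626 ≈ 0.3211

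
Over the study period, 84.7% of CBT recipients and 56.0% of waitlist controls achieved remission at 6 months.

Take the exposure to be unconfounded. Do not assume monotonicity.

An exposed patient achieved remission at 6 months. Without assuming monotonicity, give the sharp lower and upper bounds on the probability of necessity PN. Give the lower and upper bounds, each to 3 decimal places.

0.339 ≤ PN ≤ 0.519

p₁ = 0.847, p₀ = 0.56.
Under exogeneity alone the bounds on PN are max{0,(p₁−p₀)/p₁} ≤ PN ≤ min{1,(1−p₀)/p₁}.
  lower = (p₁ − p₀)/p₁ = 0.287 / 0.847 ≈ 0.3388
  upper = min{1, (1 − p₀)/p₁} = 0.44 / 0.847 ≈ 0.5195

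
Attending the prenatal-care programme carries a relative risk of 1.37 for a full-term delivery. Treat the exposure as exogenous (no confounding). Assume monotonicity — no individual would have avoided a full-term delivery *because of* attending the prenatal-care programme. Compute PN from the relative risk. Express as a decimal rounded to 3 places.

PN ≈ 0.270

Under exogeneity and monotonicity, PN = (RR − 1) / RR = 1 − 1/RR.
PN = (1.37 − 1) / 1.37 = 0.37 / 1.37 ≈ 0.2701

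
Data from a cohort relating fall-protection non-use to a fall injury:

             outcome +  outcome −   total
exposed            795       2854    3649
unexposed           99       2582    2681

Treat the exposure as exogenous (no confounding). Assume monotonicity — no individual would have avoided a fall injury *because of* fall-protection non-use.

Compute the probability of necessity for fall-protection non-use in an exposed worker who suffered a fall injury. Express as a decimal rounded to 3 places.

p₁ = P(outcome | exposed) = 795/3649 = 0.21787
p₀ = P(outcome | unexposed) = 99/2681 = 0.036927
Under exogeneity and monotonicity, PN = (p₁ − p₀)/p₁.
PN = (0.21787 − 0.036927) / 0.21787 ≈ 0.8305

PN ≈ 0.831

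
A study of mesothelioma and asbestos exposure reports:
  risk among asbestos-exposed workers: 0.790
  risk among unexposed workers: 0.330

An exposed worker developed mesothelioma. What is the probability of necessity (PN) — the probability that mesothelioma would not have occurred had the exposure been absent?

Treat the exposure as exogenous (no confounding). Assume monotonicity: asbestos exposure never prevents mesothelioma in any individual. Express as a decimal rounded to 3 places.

PN ≈ 0.582

Let p₁ = 0.79, p₀ = 0.33.
Under exogeneity and monotonicity, PN = (p₁ − p₀) / p₁.
PN = (0.79 − 0.33) / 0.79 = 0.46 / 0.79 ≈ 0.5823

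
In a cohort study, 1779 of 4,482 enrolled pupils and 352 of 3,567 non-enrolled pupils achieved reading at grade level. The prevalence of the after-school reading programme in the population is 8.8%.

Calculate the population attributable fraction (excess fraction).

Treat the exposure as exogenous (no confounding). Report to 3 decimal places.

PAF ≈ 0.210

p₁ = P(outcome | exposed) = 1779/4482 = 0.39692
p₀ = P(outcome | unexposed) = 352/3567 = 0.098682
Overall risk P(Y=1) = π·p₁ + (1−π)·p₀ = 0.088×0.39692 + 0.912×0.098682 = 0.12493.
Under exogeneity, PAF = [P(Y=1) − p₀] / P(Y=1).
PAF = (0.12493 − 0.098682) / 0.12493 ≈ 0.2101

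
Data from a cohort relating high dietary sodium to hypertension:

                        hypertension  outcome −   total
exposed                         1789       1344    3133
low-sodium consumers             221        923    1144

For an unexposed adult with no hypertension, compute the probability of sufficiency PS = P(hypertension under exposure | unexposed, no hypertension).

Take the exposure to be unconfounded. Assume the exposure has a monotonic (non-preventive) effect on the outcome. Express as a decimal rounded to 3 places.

PS ≈ 0.468

p₁ = P(outcome | exposed) = 1789/3133 = 0.57102
p₀ = P(outcome | unexposed) = 221/1144 = 0.19318
Under exogeneity and monotonicity, PS = (p₁ − p₀) / (1 − p₀).
PS = (0.57102 − 0.19318) / (1 − 0.19318) = 0.37784 / 0.80682 ≈ 0.4683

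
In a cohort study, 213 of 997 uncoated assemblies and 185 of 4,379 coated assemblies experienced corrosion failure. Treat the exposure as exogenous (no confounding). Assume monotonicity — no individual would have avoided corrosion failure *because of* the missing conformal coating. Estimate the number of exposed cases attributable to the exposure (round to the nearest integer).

about 171 cases

p₁ = P(outcome | exposed) = 213/997 = 0.21364
p₀ = P(outcome | unexposed) = 185/4379 = 0.042247
PN = (p₁ − p₀)/p₁ = (0.21364 − 0.042247) / 0.21364 ≈ 0.80225.
Attributable cases ≈ PN × (exposed cases) = 0.80225 × 213 ≈ 170.88.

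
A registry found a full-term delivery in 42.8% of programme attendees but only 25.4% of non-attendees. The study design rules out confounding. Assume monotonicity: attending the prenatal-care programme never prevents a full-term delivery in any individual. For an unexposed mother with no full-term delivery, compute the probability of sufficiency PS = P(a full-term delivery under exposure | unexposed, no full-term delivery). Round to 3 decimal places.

p₁ = 0.428, p₀ = 0.254.
Under exogeneity and monotonicity, PS = (p₁ − p₀) / (1 − p₀).
PS = (0.428 − 0.254) / (1 − 0.254) = 0.174 / 0.746 ≈ 0.2332

PS ≈ 0.233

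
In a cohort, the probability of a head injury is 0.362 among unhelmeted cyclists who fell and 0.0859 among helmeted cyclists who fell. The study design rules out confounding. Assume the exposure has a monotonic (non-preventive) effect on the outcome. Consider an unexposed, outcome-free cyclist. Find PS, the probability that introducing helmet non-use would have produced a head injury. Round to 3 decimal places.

Let p₁ = 0.362, p₀ = 0.0859.
Under exogeneity and monotonicity, PS = (p₁ − p₀) / (1 − p₀).
PS = (0.362 − 0.0859) / (1 − 0.0859) = 0.2761 / 0.9141 ≈ 0.3020

PS ≈ 0.302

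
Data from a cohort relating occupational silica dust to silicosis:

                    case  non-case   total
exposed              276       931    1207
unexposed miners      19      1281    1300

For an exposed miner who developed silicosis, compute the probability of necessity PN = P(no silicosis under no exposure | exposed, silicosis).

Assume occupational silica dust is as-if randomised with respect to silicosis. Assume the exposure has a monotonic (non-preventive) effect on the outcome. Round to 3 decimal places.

p₁ = P(outcome | exposed) = 276/1207 = 0.22867
p₀ = P(outcome | unexposed) = 19/1300 = 0.014615
Under exogeneity and monotonicity, PN = (p₁ − p₀)/p₁.
PN = (0.22867 − 0.014615) / 0.22867 ≈ 0.9361

PN ≈ 0.936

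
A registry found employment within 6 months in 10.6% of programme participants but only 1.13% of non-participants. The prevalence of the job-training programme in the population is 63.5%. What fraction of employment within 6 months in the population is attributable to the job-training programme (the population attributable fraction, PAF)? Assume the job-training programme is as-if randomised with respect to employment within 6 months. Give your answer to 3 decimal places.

p₁ = 0.106, p₀ = 0.0113.
Overall risk P(Y=1) = π·p₁ + (1−π)·p₀ = 0.635×0.106 + 0.365×0.0113 = 0.071434.
Under exogeneity, PAF = [P(Y=1) − p₀] / P(Y=1).
PAF = (0.071434 − 0.0113) / 0.071434 ≈ 0.8418

PAF ≈ 0.842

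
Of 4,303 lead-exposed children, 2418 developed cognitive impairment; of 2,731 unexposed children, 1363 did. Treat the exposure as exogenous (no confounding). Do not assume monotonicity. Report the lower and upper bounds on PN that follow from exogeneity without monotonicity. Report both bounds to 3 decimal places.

0.112 ≤ PN ≤ 0.891

p₁ = P(outcome | exposed) = 2418/4303 = 0.56193
p₀ = P(outcome | unexposed) = 1363/2731 = 0.49908
Under exogeneity alone the bounds on PN are max{0,(p₁−p₀)/p₁} ≤ PN ≤ min{1,(1−p₀)/p₁}.
  lower = (p₁ − p₀)/p₁ = 0.062849 / 0.56193 ≈ 0.1118
  upper = min{1, (1 − p₀)/p₁} = 0.50092 / 0.56193 ≈ 0.8914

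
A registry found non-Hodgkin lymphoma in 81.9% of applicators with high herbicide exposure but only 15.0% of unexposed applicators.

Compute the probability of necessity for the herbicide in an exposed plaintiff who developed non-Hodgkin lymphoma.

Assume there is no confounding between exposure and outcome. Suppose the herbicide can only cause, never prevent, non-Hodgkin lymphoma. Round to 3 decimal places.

PN ≈ 0.817

p₁ = 0.819, p₀ = 0.15.
Under exogeneity and monotonicity, PN = (p₁ − p₀) / p₁.
PN = (0.819 − 0.15) / 0.819 = 0.669 / 0.819 ≈ 0.8168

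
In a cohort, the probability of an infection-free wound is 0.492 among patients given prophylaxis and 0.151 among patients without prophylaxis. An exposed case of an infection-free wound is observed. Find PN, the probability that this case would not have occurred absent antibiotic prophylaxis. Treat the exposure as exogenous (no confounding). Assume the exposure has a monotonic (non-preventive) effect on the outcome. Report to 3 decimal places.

Let p₁ = 0.492, p₀ = 0.151.
Under exogeneity and monotonicity, PN = (p₁ − p₀) / p₁.
PN = (0.492 − 0.151) / 0.492 = 0.341 / 0.492 ≈ 0.6931

PN ≈ 0.693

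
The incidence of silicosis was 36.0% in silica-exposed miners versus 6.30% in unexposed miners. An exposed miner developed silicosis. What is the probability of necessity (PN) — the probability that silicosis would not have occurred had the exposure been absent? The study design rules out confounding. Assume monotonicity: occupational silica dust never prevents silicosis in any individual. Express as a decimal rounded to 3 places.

p₁ = 0.36, p₀ = 0.063.
Under exogeneity and monotonicity, PN = (p₁ − p₀) / p₁.
PN = (0.36 − 0.063) / 0.36 = 0.297 / 0.36 ≈ 0.8250

PN ≈ 0.825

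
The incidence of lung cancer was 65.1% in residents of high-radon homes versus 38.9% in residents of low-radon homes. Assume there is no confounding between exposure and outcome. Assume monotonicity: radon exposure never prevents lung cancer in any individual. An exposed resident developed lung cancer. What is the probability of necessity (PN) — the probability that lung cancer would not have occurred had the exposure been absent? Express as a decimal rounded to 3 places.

PN ≈ 0.402

p₁ = 0.651, p₀ = 0.389.
Under exogeneity and monotonicity, PN = (p₁ − p₀) / p₁.
PN = (0.651 − 0.389) / 0.651 = 0.262 / 0.651 ≈ 0.4025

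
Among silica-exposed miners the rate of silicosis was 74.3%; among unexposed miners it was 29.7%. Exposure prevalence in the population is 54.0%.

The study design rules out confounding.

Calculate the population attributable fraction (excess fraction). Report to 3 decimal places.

p₁ = 0.743, p₀ = 0.297.
Overall risk P(Y=1) = π·p₁ + (1−π)·p₀ = 0.54×0.743 + 0.46×0.297 = 0.53784.
Under exogeneity, PAF = [P(Y=1) − p₀] / P(Y=1).
PAF = (0.53784 − 0.297) / 0.53784 ≈ 0.4478

PAF ≈ 0.448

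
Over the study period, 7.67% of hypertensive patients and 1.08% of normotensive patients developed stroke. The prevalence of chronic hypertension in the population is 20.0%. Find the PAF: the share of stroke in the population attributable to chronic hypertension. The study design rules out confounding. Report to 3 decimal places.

PAF ≈ 0.550

p₁ = 0.0767, p₀ = 0.0108.
Overall risk P(Y=1) = π·p₁ + (1−π)·p₀ = 0.2×0.0767 + 0.8×0.0108 = 0.02398.
Under exogeneity, PAF = [P(Y=1) − p₀] / P(Y=1).
PAF = (0.02398 − 0.0108) / 0.02398 ≈ 0.5496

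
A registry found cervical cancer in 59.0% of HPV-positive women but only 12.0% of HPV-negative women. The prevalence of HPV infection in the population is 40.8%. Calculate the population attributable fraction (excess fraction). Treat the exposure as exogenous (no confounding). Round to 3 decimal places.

p₁ = 0.59, p₀ = 0.12.
Overall risk P(Y=1) = π·p₁ + (1−π)·p₀ = 0.408×0.59 + 0.592×0.12 = 0.31176.
Under exogeneity, PAF = [P(Y=1) − p₀] / P(Y=1).
PAF = (0.31176 − 0.12) / 0.31176 ≈ 0.6151

PAF ≈ 0.615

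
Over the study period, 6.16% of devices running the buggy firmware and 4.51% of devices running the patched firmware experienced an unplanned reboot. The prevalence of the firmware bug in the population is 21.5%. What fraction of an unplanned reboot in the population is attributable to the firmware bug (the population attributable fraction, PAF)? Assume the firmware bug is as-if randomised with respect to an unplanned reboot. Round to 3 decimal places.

p₁ = 0.0616, p₀ = 0.0451.
Overall risk P(Y=1) = π·p₁ + (1−π)·p₀ = 0.215×0.0616 + 0.785×0.0451 = 0.048648.
Under exogeneity, PAF = [P(Y=1) − p₀] / P(Y=1).
PAF = (0.048648 − 0.0451) / 0.048648 ≈ 0.0729

PAF ≈ 0.073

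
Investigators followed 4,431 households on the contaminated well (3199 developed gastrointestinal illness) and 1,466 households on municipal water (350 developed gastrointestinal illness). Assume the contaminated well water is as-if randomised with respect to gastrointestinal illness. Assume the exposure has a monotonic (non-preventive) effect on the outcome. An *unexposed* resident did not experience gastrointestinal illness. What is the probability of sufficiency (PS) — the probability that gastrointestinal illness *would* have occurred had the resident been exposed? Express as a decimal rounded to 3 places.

p₁ = P(outcome | exposed) = 3199/4431 = 0.72196
p₀ = P(outcome | unexposed) = 350/1466 = 0.23874
Under exogeneity and monotonicity, PS = (p₁ − p₀) / (1 − p₀).
PS = (0.72196 − 0.23874) / (1 − 0.23874) = 0.48321 / 0.76126 ≈ 0.6348

PS ≈ 0.635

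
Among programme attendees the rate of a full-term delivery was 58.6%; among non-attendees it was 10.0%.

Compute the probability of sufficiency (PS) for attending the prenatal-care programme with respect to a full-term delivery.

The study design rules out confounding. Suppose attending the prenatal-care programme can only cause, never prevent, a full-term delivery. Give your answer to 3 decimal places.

p₁ = 0.586, p₀ = 0.1.
Under exogeneity and monotonicity, PS = (p₁ − p₀) / (1 − p₀).
PS = (0.586 − 0.1) / (1 − 0.1) = 0.486 / 0.9 ≈ 0.5400

PS ≈ 0.540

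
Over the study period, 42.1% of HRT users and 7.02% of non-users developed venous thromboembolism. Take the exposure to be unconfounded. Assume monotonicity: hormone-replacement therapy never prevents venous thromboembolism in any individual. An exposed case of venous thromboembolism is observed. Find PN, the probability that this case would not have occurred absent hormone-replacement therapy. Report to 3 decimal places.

PN ≈ 0.833

p₁ = 0.421, p₀ = 0.0702.
Under exogeneity and monotonicity, PN = (p₁ − p₀) / p₁.
PN = (0.421 − 0.0702) / 0.421 = 0.3508 / 0.421 ≈ 0.8333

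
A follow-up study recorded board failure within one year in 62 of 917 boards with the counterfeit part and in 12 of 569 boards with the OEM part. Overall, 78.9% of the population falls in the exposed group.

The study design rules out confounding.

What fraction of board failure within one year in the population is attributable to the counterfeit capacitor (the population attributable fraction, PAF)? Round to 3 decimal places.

p₁ = P(outcome | exposed) = 62/917 = 0.067612
p₀ = P(outcome | unexposed) = 12/569 = 0.02109
Overall risk P(Y=1) = π·p₁ + (1−π)·p₀ = 0.789×0.067612 + 0.211×0.02109 = 0.057796.
Under exogeneity, PAF = [P(Y=1) − p₀] / P(Y=1).
PAF = (0.057796 − 0.02109) / 0.057796 ≈ 0.6351

PAF ≈ 0.635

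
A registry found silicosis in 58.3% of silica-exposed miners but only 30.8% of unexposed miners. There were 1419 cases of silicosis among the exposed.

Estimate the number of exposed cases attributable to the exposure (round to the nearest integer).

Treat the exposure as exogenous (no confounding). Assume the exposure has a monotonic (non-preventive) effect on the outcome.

about 669 cases

p₁ = 0.583, p₀ = 0.308.
PN = (p₁ − p₀)/p₁ = (0.583 − 0.308) / 0.583 ≈ 0.47170.
Attributable cases ≈ PN × (exposed cases) = 0.47170 × 1419 ≈ 669.34.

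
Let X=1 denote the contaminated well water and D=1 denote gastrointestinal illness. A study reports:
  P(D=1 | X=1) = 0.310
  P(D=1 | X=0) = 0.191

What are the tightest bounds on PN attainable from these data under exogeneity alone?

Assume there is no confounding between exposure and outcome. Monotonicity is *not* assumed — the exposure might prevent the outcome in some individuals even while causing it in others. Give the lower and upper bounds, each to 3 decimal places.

0.384 ≤ PN ≤ 1.000

Let p₁ = 0.31, p₀ = 0.191.
Under exogeneity alone the bounds on PN are max{0,(p₁−p₀)/p₁} ≤ PN ≤ min{1,(1−p₀)/p₁}.
  lower = (p₁ − p₀)/p₁ = 0.119 / 0.31 ≈ 0.3839
  upper = min{1, (1 − p₀)/p₁} = 0.809 / 0.31 ≈ 2.6097 → capped at 1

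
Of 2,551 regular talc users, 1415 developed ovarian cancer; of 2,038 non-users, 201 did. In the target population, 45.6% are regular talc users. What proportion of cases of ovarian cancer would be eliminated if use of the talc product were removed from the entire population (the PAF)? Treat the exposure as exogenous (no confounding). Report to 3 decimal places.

p₁ = P(outcome | exposed) = 1415/2551 = 0.55468
p₀ = P(outcome | unexposed) = 201/2038 = 0.098626
Overall risk P(Y=1) = π·p₁ + (1−π)·p₀ = 0.456×0.55468 + 0.544×0.098626 = 0.30659.
Under exogeneity, PAF = [P(Y=1) − p₀] / P(Y=1).
PAF = (0.30659 − 0.098626) / 0.30659 ≈ 0.6783

PAF ≈ 0.678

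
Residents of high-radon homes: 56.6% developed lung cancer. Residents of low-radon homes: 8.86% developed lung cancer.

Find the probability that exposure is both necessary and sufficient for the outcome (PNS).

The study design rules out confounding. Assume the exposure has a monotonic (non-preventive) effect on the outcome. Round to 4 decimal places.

p₁ = 0.566, p₀ = 0.0886.
Under exogeneity and monotonicity, PNS = p₁ − p₀.
PNS = 0.566 − 0.0886 = 0.4774

PNS ≈ 0.4774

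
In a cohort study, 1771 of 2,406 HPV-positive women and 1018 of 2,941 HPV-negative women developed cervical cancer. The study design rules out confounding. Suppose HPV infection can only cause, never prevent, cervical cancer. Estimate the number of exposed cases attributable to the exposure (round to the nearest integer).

about 938 cases

p₁ = P(outcome | exposed) = 1771/2406 = 0.73608
p₀ = P(outcome | unexposed) = 1018/2941 = 0.34614
PN = (p₁ − p₀)/p₁ = (0.73608 − 0.34614) / 0.73608 ≈ 0.52975.
Attributable cases ≈ PN × (exposed cases) = 0.52975 × 1771 ≈ 938.19.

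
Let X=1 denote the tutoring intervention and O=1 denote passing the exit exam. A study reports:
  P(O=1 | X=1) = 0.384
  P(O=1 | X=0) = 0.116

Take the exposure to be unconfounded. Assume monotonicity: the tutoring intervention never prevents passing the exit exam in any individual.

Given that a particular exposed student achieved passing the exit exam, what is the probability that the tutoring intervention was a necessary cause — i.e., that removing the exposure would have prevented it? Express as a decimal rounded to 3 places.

Let p₁ = 0.384, p₀ = 0.116.
Under exogeneity and monotonicity, PN = (p₁ − p₀) / p₁.
PN = (0.384 − 0.116) / 0.384 = 0.268 / 0.384 ≈ 0.6979

PN ≈ 0.698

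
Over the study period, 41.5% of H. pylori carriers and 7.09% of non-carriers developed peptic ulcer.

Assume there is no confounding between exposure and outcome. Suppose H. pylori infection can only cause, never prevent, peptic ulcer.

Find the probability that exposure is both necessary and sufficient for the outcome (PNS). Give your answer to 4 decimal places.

p₁ = 0.415, p₀ = 0.0709.
Under exogeneity and monotonicity, PNS = p₁ − p₀.
PNS = 0.415 − 0.0709 = 0.3441

PNS ≈ 0.3441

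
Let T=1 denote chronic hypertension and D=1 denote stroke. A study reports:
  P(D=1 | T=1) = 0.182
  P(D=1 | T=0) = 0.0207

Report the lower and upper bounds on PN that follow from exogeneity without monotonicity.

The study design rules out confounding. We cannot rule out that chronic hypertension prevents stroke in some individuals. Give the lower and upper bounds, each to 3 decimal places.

0.886 ≤ PN ≤ 1.000

Let p₁ = 0.182, p₀ = 0.0207.
Under exogeneity alone the bounds on PN are max{0,(p₁−p₀)/p₁} ≤ PN ≤ min{1,(1−p₀)/p₁}.
  lower = (p₁ − p₀)/p₁ = 0.1613 / 0.182 ≈ 0.8863
  upper = min{1, (1 − p₀)/p₁} = 0.9793 / 0.182 ≈ 5.3808 → capped at 1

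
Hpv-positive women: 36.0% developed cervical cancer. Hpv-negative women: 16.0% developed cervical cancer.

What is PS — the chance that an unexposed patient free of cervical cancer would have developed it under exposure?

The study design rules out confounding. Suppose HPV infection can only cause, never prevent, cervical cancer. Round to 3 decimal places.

PS ≈ 0.238

p₁ = 0.36, p₀ = 0.16.
Under exogeneity and monotonicity, PS = (p₁ − p₀) / (1 − p₀).
PS = (0.36 − 0.16) / (1 − 0.16) = 0.2 / 0.84 ≈ 0.2381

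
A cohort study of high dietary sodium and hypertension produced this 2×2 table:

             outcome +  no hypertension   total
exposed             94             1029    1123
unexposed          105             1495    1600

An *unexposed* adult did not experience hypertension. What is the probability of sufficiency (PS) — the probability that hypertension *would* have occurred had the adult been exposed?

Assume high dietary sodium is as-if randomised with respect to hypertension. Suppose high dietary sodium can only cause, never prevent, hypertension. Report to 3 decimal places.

PS ≈ 0.019

p₁ = P(outcome | exposed) = 94/1123 = 0.083704
p₀ = P(outcome | unexposed) = 105/1600 = 0.065625
Under exogeneity and monotonicity, PS = (p₁ − p₀)/(1 − p₀).
PS = (0.083704 − 0.065625) / 0.93437 ≈ 0.0193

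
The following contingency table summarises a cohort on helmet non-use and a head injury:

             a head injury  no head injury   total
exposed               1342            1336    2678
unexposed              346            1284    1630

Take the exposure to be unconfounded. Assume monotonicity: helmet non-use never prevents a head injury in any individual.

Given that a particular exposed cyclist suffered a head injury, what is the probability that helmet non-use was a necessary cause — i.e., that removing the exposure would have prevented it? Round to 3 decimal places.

PN ≈ 0.576

p₁ = P(outcome | exposed) = 1342/2678 = 0.50112
p₀ = P(outcome | unexposed) = 346/1630 = 0.21227
Under exogeneity and monotonicity, PN = (p₁ − p₀) / p₁.
PN = (0.50112 − 0.21227) / 0.50112 = 0.28885 / 0.50112 ≈ 0.5764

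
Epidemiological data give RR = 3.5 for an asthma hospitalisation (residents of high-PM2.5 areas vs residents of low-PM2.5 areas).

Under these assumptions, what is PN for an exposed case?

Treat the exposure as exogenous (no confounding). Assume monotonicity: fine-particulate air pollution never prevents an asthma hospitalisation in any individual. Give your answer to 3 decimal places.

Under exogeneity and monotonicity, PN = (RR − 1) / RR = 1 − 1/RR.
PN = (3.5 − 1) / 3.5 = 2.5 / 3.5 ≈ 0.7143

PN ≈ 0.714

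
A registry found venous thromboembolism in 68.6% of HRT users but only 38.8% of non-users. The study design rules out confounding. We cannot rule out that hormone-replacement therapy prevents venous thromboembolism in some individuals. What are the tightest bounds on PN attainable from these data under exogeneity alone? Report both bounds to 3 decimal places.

0.434 ≤ PN ≤ 0.892

p₁ = 0.686, p₀ = 0.388.
Under exogeneity alone the bounds on PN are max{0,(p₁−p₀)/p₁} ≤ PN ≤ min{1,(1−p₀)/p₁}.
  lower = (p₁ − p₀)/p₁ = 0.298 / 0.686 ≈ 0.4344
  upper = min{1, (1 − p₀)/p₁} = 0.612 / 0.686 ≈ 0.8921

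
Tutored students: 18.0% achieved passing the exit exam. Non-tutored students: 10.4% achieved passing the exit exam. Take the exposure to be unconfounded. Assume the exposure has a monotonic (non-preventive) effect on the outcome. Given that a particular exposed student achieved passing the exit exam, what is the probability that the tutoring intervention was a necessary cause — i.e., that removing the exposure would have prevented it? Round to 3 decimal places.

PN ≈ 0.422

p₁ = 0.18, p₀ = 0.104.
Under exogeneity and monotonicity, PN = (p₁ − p₀) / p₁.
PN = (0.18 − 0.104) / 0.18 = 0.076 / 0.18 ≈ 0.4222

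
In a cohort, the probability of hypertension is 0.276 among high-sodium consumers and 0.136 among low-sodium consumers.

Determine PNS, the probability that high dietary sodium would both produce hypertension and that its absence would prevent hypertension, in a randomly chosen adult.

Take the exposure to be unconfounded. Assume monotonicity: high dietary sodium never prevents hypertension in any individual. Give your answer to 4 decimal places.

PNS ≈ 0.1400

Let p₁ = 0.276, p₀ = 0.136.
Under exogeneity and monotonicity, PNS = p₁ − p₀.
PNS = 0.276 − 0.136 = 0.14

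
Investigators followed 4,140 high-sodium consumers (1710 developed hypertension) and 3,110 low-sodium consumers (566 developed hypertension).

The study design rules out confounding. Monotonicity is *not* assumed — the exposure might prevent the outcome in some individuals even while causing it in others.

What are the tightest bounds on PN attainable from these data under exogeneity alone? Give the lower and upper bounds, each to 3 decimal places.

0.559 ≤ PN ≤ 1.000

p₁ = P(outcome | exposed) = 1710/4140 = 0.41304
p₀ = P(outcome | unexposed) = 566/3110 = 0.18199
Under exogeneity alone the bounds on PN are max{0,(p₁−p₀)/p₁} ≤ PN ≤ min{1,(1−p₀)/p₁}.
  lower = (p₁ − p₀)/p₁ = 0.23105 / 0.41304 ≈ 0.5594
  upper = min{1, (1 − p₀)/p₁} = 0.81801 / 0.41304 ≈ 1.9804 → capped at 1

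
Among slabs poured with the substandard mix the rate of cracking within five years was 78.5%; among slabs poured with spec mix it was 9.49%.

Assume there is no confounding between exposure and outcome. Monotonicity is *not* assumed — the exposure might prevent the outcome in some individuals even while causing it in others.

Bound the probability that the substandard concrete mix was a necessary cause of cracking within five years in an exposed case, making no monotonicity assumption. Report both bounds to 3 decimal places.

0.879 ≤ PN ≤ 1.000

p₁ = 0.785, p₀ = 0.0949.
Under exogeneity alone the bounds on PN are max{0,(p₁−p₀)/p₁} ≤ PN ≤ min{1,(1−p₀)/p₁}.
  lower = (p₁ − p₀)/p₁ = 0.6901 / 0.785 ≈ 0.8791
  upper = min{1, (1 − p₀)/p₁} = 0.9051 / 0.785 ≈ 1.1530 → capped at 1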